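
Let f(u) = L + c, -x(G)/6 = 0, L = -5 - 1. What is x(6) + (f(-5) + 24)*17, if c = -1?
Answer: 289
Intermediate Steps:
L = -6
x(G) = 0 (x(G) = -6*0 = 0)
f(u) = -7 (f(u) = -6 - 1 = -7)
x(6) + (f(-5) + 24)*17 = 0 + (-7 + 24)*17 = 0 + 17*17 = 0 + 289 = 289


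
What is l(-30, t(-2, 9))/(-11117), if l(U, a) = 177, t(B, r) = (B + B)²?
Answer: -177/11117 ≈ -0.015922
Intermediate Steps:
t(B, r) = 4*B² (t(B, r) = (2*B)² = 4*B²)
l(-30, t(-2, 9))/(-11117) = 177/(-11117) = 177*(-1/11117) = -177/11117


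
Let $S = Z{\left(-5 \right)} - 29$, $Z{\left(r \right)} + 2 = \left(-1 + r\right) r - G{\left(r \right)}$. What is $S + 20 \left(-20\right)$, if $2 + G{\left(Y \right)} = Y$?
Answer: $-394$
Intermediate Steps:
$G{\left(Y \right)} = -2 + Y$
$Z{\left(r \right)} = - r + r \left(-1 + r\right)$ ($Z{\left(r \right)} = -2 - \left(-2 + r - \left(-1 + r\right) r\right) = -2 - \left(-2 + r - r \left(-1 + r\right)\right) = -2 + \left(2 - r + r \left(-1 + r\right)\right) = - r + r \left(-1 + r\right)$)
$S = 6$ ($S = - 5 \left(-2 - 5\right) - 29 = \left(-5\right) \left(-7\right) - 29 = 35 - 29 = 6$)
$S + 20 \left(-20\right) = 6 + 20 \left(-20\right) = 6 - 400 = -394$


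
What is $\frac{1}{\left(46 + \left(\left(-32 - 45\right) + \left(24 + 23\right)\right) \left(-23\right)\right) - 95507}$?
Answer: $- \frac{1}{94771} \approx -1.0552 \cdot 10^{-5}$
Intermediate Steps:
$\frac{1}{\left(46 + \left(\left(-32 - 45\right) + \left(24 + 23\right)\right) \left(-23\right)\right) - 95507} = \frac{1}{\left(46 + \left(-77 + 47\right) \left(-23\right)\right) - 95507} = \frac{1}{\left(46 - -690\right) - 95507} = \frac{1}{\left(46 + 690\right) - 95507} = \frac{1}{736 - 95507} = \frac{1}{-94771} = - \frac{1}{94771}$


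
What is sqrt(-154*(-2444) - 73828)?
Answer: 2*sqrt(75637) ≈ 550.04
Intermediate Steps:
sqrt(-154*(-2444) - 73828) = sqrt(376376 - 73828) = sqrt(302548) = 2*sqrt(75637)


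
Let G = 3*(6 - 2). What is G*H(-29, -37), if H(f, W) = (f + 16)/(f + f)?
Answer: 78/29 ≈ 2.6897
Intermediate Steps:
H(f, W) = (16 + f)/(2*f) (H(f, W) = (16 + f)/((2*f)) = (16 + f)*(1/(2*f)) = (16 + f)/(2*f))
G = 12 (G = 3*4 = 12)
G*H(-29, -37) = 12*((½)*(16 - 29)/(-29)) = 12*((½)*(-1/29)*(-13)) = 12*(13/58) = 78/29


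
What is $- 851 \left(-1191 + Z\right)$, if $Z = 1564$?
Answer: $-317423$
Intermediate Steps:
$- 851 \left(-1191 + Z\right) = - 851 \left(-1191 + 1564\right) = \left(-851\right) 373 = -317423$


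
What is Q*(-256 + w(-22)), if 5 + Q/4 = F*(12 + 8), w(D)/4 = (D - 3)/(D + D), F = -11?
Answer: 2511900/11 ≈ 2.2835e+5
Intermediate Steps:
w(D) = 2*(-3 + D)/D (w(D) = 4*((D - 3)/(D + D)) = 4*((-3 + D)/((2*D))) = 4*((-3 + D)*(1/(2*D))) = 4*((-3 + D)/(2*D)) = 2*(-3 + D)/D)
Q = -900 (Q = -20 + 4*(-11*(12 + 8)) = -20 + 4*(-11*20) = -20 + 4*(-220) = -20 - 880 = -900)
Q*(-256 + w(-22)) = -900*(-256 + (2 - 6/(-22))) = -900*(-256 + (2 - 6*(-1/22))) = -900*(-256 + (2 + 3/11)) = -900*(-256 + 25/11) = -900*(-2791/11) = 2511900/11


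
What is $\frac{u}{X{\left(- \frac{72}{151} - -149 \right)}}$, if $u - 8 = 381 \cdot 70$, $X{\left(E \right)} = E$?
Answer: $\frac{4028378}{22427} \approx 179.62$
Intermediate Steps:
$u = 26678$ ($u = 8 + 381 \cdot 70 = 8 + 26670 = 26678$)
$\frac{u}{X{\left(- \frac{72}{151} - -149 \right)}} = \frac{26678}{- \frac{72}{151} - -149} = \frac{26678}{\left(-72\right) \frac{1}{151} + 149} = \frac{26678}{- \frac{72}{151} + 149} = \frac{26678}{\frac{22427}{151}} = 26678 \cdot \frac{151}{22427} = \frac{4028378}{22427}$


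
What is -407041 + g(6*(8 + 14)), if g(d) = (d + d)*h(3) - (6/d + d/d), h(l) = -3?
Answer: -8972349/22 ≈ -4.0783e+5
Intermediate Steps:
g(d) = -1 - 6*d - 6/d (g(d) = (d + d)*(-3) - (6/d + d/d) = (2*d)*(-3) - (6/d + 1) = -6*d - (1 + 6/d) = -6*d + (-1 - 6/d) = -1 - 6*d - 6/d)
-407041 + g(6*(8 + 14)) = -407041 + (-1 - 36*(8 + 14) - 6*1/(6*(8 + 14))) = -407041 + (-1 - 36*22 - 6/(6*22)) = -407041 + (-1 - 6*132 - 6/132) = -407041 + (-1 - 792 - 6*1/132) = -407041 + (-1 - 792 - 1/22) = -407041 - 17447/22 = -8972349/22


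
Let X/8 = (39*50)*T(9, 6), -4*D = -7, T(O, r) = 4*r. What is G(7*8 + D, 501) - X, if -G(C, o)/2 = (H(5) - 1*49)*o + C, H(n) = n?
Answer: -660855/2 ≈ -3.3043e+5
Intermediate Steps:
D = 7/4 (D = -¼*(-7) = 7/4 ≈ 1.7500)
G(C, o) = -2*C + 88*o (G(C, o) = -2*((5 - 1*49)*o + C) = -2*((5 - 49)*o + C) = -2*(-44*o + C) = -2*(C - 44*o) = -2*C + 88*o)
X = 374400 (X = 8*((39*50)*(4*6)) = 8*(1950*24) = 8*46800 = 374400)
G(7*8 + D, 501) - X = (-2*(7*8 + 7/4) + 88*501) - 1*374400 = (-2*(56 + 7/4) + 44088) - 374400 = (-2*231/4 + 44088) - 374400 = (-231/2 + 44088) - 374400 = 87945/2 - 374400 = -660855/2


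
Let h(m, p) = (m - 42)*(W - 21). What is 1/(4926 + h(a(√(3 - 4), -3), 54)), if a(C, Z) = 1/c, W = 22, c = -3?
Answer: 3/14651 ≈ 0.00020476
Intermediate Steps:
a(C, Z) = -⅓ (a(C, Z) = 1/(-3) = -⅓)
h(m, p) = -42 + m (h(m, p) = (m - 42)*(22 - 21) = (-42 + m)*1 = -42 + m)
1/(4926 + h(a(√(3 - 4), -3), 54)) = 1/(4926 + (-42 - ⅓)) = 1/(4926 - 127/3) = 1/(14651/3) = 3/14651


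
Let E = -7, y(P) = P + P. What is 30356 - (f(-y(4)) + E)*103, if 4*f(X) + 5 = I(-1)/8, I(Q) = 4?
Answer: 249543/8 ≈ 31193.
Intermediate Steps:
y(P) = 2*P
f(X) = -9/8 (f(X) = -5/4 + (4/8)/4 = -5/4 + (4*(⅛))/4 = -5/4 + (¼)*(½) = -5/4 + ⅛ = -9/8)
30356 - (f(-y(4)) + E)*103 = 30356 - (-9/8 - 7)*103 = 30356 - (-65)*103/8 = 30356 - 1*(-6695/8) = 30356 + 6695/8 = 249543/8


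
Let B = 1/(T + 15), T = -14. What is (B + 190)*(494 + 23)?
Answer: 98747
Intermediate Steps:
B = 1 (B = 1/(-14 + 15) = 1/1 = 1)
(B + 190)*(494 + 23) = (1 + 190)*(494 + 23) = 191*517 = 98747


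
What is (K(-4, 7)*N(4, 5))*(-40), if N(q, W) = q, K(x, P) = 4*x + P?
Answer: 1440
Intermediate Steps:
K(x, P) = P + 4*x
(K(-4, 7)*N(4, 5))*(-40) = ((7 + 4*(-4))*4)*(-40) = ((7 - 16)*4)*(-40) = -9*4*(-40) = -36*(-40) = 1440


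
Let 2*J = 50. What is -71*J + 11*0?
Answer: -1775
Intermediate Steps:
J = 25 (J = (½)*50 = 25)
-71*J + 11*0 = -71*25 + 11*0 = -1775 + 0 = -1775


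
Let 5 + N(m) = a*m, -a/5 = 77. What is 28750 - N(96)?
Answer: 65715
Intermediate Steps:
a = -385 (a = -5*77 = -385)
N(m) = -5 - 385*m
28750 - N(96) = 28750 - (-5 - 385*96) = 28750 - (-5 - 36960) = 28750 - 1*(-36965) = 28750 + 36965 = 65715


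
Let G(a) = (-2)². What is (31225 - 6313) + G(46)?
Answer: 24916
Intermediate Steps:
G(a) = 4
(31225 - 6313) + G(46) = (31225 - 6313) + 4 = 24912 + 4 = 24916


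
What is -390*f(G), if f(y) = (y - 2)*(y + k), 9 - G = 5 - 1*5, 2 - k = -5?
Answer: -43680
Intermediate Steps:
k = 7 (k = 2 - 1*(-5) = 2 + 5 = 7)
G = 9 (G = 9 - (5 - 1*5) = 9 - (5 - 5) = 9 - 1*0 = 9 + 0 = 9)
f(y) = (-2 + y)*(7 + y) (f(y) = (y - 2)*(y + 7) = (-2 + y)*(7 + y))
-390*f(G) = -390*(-14 + 9**2 + 5*9) = -390*(-14 + 81 + 45) = -390*112 = -43680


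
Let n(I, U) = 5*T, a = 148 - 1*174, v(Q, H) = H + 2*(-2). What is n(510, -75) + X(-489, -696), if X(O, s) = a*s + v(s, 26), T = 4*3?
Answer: 18178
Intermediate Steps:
v(Q, H) = -4 + H (v(Q, H) = H - 4 = -4 + H)
a = -26 (a = 148 - 174 = -26)
T = 12
X(O, s) = 22 - 26*s (X(O, s) = -26*s + (-4 + 26) = -26*s + 22 = 22 - 26*s)
n(I, U) = 60 (n(I, U) = 5*12 = 60)
n(510, -75) + X(-489, -696) = 60 + (22 - 26*(-696)) = 60 + (22 + 18096) = 60 + 18118 = 18178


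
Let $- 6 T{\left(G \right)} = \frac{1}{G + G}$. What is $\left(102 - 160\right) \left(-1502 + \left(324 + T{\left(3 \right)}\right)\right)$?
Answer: $\frac{1229861}{18} \approx 68326.0$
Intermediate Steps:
$T{\left(G \right)} = - \frac{1}{12 G}$ ($T{\left(G \right)} = - \frac{1}{6 \left(G + G\right)} = - \frac{1}{6 \cdot 2 G} = - \frac{\frac{1}{2} \frac{1}{G}}{6} = - \frac{1}{12 G}$)
$\left(102 - 160\right) \left(-1502 + \left(324 + T{\left(3 \right)}\right)\right) = \left(102 - 160\right) \left(-1502 + \left(324 - \frac{1}{12 \cdot 3}\right)\right) = \left(102 - 160\right) \left(-1502 + \left(324 - \frac{1}{36}\right)\right) = - 58 \left(-1502 + \left(324 - \frac{1}{36}\right)\right) = - 58 \left(-1502 + \frac{11663}{36}\right) = \left(-58\right) \left(- \frac{42409}{36}\right) = \frac{1229861}{18}$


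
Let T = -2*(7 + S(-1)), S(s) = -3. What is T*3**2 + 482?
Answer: 410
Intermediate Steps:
T = -8 (T = -2*(7 - 3) = -2*4 = -8)
T*3**2 + 482 = -8*3**2 + 482 = -8*9 + 482 = -72 + 482 = 410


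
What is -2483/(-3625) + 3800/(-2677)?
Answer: -7128009/9704125 ≈ -0.73453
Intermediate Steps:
-2483/(-3625) + 3800/(-2677) = -2483*(-1/3625) + 3800*(-1/2677) = 2483/3625 - 3800/2677 = -7128009/9704125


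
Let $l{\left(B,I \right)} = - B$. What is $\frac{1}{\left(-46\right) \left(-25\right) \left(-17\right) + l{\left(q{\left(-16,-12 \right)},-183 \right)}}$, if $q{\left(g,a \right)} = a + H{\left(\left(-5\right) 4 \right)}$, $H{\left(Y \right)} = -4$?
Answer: $- \frac{1}{19534} \approx -5.1193 \cdot 10^{-5}$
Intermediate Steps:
$q{\left(g,a \right)} = -4 + a$ ($q{\left(g,a \right)} = a - 4 = -4 + a$)
$\frac{1}{\left(-46\right) \left(-25\right) \left(-17\right) + l{\left(q{\left(-16,-12 \right)},-183 \right)}} = \frac{1}{\left(-46\right) \left(-25\right) \left(-17\right) - \left(-4 - 12\right)} = \frac{1}{1150 \left(-17\right) - -16} = \frac{1}{-19550 + 16} = \frac{1}{-19534} = - \frac{1}{19534}$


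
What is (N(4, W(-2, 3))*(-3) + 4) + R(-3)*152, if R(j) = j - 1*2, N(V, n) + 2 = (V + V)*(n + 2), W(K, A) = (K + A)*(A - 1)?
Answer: -846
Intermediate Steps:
W(K, A) = (-1 + A)*(A + K) (W(K, A) = (A + K)*(-1 + A) = (-1 + A)*(A + K))
N(V, n) = -2 + 2*V*(2 + n) (N(V, n) = -2 + (V + V)*(n + 2) = -2 + (2*V)*(2 + n) = -2 + 2*V*(2 + n))
R(j) = -2 + j (R(j) = j - 2 = -2 + j)
(N(4, W(-2, 3))*(-3) + 4) + R(-3)*152 = ((-2 + 4*4 + 2*4*(3² - 1*3 - 1*(-2) + 3*(-2)))*(-3) + 4) + (-2 - 3)*152 = ((-2 + 16 + 2*4*(9 - 3 + 2 - 6))*(-3) + 4) - 5*152 = ((-2 + 16 + 2*4*2)*(-3) + 4) - 760 = ((-2 + 16 + 16)*(-3) + 4) - 760 = (30*(-3) + 4) - 760 = (-90 + 4) - 760 = -86 - 760 = -846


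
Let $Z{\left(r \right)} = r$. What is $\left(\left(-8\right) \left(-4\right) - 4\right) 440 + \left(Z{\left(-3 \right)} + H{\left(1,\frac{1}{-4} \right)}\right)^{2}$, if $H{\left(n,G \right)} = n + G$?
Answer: $\frac{197201}{16} \approx 12325.0$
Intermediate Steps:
$H{\left(n,G \right)} = G + n$
$\left(\left(-8\right) \left(-4\right) - 4\right) 440 + \left(Z{\left(-3 \right)} + H{\left(1,\frac{1}{-4} \right)}\right)^{2} = \left(\left(-8\right) \left(-4\right) - 4\right) 440 + \left(-3 + \left(\frac{1}{-4} + 1\right)\right)^{2} = \left(32 - 4\right) 440 + \left(-3 + \left(- \frac{1}{4} + 1\right)\right)^{2} = 28 \cdot 440 + \left(-3 + \frac{3}{4}\right)^{2} = 12320 + \left(- \frac{9}{4}\right)^{2} = 12320 + \frac{81}{16} = \frac{197201}{16}$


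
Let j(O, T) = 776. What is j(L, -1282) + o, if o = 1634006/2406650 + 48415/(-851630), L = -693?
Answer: 159174551402203/204957533950 ≈ 776.62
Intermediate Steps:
o = 127505057003/204957533950 (o = 1634006*(1/2406650) + 48415*(-1/851630) = 817003/1203325 - 9683/170326 = 127505057003/204957533950 ≈ 0.62210)
j(L, -1282) + o = 776 + 127505057003/204957533950 = 159174551402203/204957533950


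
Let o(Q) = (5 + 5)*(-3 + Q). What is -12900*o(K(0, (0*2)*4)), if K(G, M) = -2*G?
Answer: 387000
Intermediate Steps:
o(Q) = -30 + 10*Q (o(Q) = 10*(-3 + Q) = -30 + 10*Q)
-12900*o(K(0, (0*2)*4)) = -12900*(-30 + 10*(-2*0)) = -12900*(-30 + 10*0) = -12900*(-30 + 0) = -12900*(-30) = 387000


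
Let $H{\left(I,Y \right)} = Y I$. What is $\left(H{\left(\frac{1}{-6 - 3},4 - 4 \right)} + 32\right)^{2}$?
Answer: $1024$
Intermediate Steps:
$H{\left(I,Y \right)} = I Y$
$\left(H{\left(\frac{1}{-6 - 3},4 - 4 \right)} + 32\right)^{2} = \left(\frac{4 - 4}{-6 - 3} + 32\right)^{2} = \left(\frac{1}{-9} \cdot 0 + 32\right)^{2} = \left(\left(- \frac{1}{9}\right) 0 + 32\right)^{2} = \left(0 + 32\right)^{2} = 32^{2} = 1024$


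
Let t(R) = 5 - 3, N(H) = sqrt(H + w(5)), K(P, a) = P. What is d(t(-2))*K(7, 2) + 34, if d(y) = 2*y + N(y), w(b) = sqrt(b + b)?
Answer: 62 + 7*sqrt(2 + sqrt(10)) ≈ 77.904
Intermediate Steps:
w(b) = sqrt(2)*sqrt(b) (w(b) = sqrt(2*b) = sqrt(2)*sqrt(b))
N(H) = sqrt(H + sqrt(10)) (N(H) = sqrt(H + sqrt(2)*sqrt(5)) = sqrt(H + sqrt(10)))
t(R) = 2
d(y) = sqrt(y + sqrt(10)) + 2*y (d(y) = 2*y + sqrt(y + sqrt(10)) = sqrt(y + sqrt(10)) + 2*y)
d(t(-2))*K(7, 2) + 34 = (sqrt(2 + sqrt(10)) + 2*2)*7 + 34 = (sqrt(2 + sqrt(10)) + 4)*7 + 34 = (4 + sqrt(2 + sqrt(10)))*7 + 34 = (28 + 7*sqrt(2 + sqrt(10))) + 34 = 62 + 7*sqrt(2 + sqrt(10))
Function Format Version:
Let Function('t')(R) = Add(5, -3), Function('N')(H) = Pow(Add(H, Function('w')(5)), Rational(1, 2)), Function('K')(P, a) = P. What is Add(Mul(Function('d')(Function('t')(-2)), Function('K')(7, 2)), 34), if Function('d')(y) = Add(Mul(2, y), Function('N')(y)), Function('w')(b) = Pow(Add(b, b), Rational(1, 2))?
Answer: Add(62, Mul(7, Pow(Add(2, Pow(10, Rational(1, 2))), Rational(1, 2)))) ≈ 77.904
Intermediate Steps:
Function('w')(b) = Mul(Pow(2, Rational(1, 2)), Pow(b, Rational(1, 2))) (Function('w')(b) = Pow(Mul(2, b), Rational(1, 2)) = Mul(Pow(2, Rational(1, 2)), Pow(b, Rational(1, 2))))
Function('N')(H) = Pow(Add(H, Pow(10, Rational(1, 2))), Rational(1, 2)) (Function('N')(H) = Pow(Add(H, Mul(Pow(2, Rational(1, 2)), Pow(5, Rational(1, 2)))), Rational(1, 2)) = Pow(Add(H, Pow(10, Rational(1, 2))), Rational(1, 2)))
Function('t')(R) = 2
Function('d')(y) = Add(Pow(Add(y, Pow(10, Rational(1, 2))), Rational(1, 2)), Mul(2, y)) (Function('d')(y) = Add(Mul(2, y), Pow(Add(y, Pow(10, Rational(1, 2))), Rational(1, 2))) = Add(Pow(Add(y, Pow(10, Rational(1, 2))), Rational(1, 2)), Mul(2, y)))
Add(Mul(Function('d')(Function('t')(-2)), Function('K')(7, 2)), 34) = Add(Mul(Add(Pow(Add(2, Pow(10, Rational(1, 2))), Rational(1, 2)), Mul(2, 2)), 7), 34) = Add(Mul(Add(Pow(Add(2, Pow(10, Rational(1, 2))), Rational(1, 2)), 4), 7), 34) = Add(Mul(Add(4, Pow(Add(2, Pow(10, Rational(1, 2))), Rational(1, 2))), 7), 34) = Add(Add(28, Mul(7, Pow(Add(2, Pow(10, Rational(1, 2))), Rational(1, 2)))), 34) = Add(62, Mul(7, Pow(Add(2, Pow(10, Rational(1, 2))), Rational(1, 2))))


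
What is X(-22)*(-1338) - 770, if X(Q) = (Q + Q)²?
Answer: -2591138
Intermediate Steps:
X(Q) = 4*Q² (X(Q) = (2*Q)² = 4*Q²)
X(-22)*(-1338) - 770 = (4*(-22)²)*(-1338) - 770 = (4*484)*(-1338) - 770 = 1936*(-1338) - 770 = -2590368 - 770 = -2591138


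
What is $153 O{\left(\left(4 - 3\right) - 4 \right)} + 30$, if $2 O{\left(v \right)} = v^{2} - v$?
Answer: $948$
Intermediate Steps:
$O{\left(v \right)} = \frac{v^{2}}{2} - \frac{v}{2}$ ($O{\left(v \right)} = \frac{v^{2} - v}{2} = \frac{v^{2}}{2} - \frac{v}{2}$)
$153 O{\left(\left(4 - 3\right) - 4 \right)} + 30 = 153 \frac{\left(\left(4 - 3\right) - 4\right) \left(-1 + \left(\left(4 - 3\right) - 4\right)\right)}{2} + 30 = 153 \frac{\left(1 - 4\right) \left(-1 + \left(1 - 4\right)\right)}{2} + 30 = 153 \cdot \frac{1}{2} \left(-3\right) \left(-1 - 3\right) + 30 = 153 \cdot \frac{1}{2} \left(-3\right) \left(-4\right) + 30 = 153 \cdot 6 + 30 = 918 + 30 = 948$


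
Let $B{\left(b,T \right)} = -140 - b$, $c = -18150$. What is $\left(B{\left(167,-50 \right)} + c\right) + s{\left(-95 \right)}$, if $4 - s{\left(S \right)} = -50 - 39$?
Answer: $-18364$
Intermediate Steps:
$s{\left(S \right)} = 93$ ($s{\left(S \right)} = 4 - \left(-50 - 39\right) = 4 - -89 = 4 + 89 = 93$)
$\left(B{\left(167,-50 \right)} + c\right) + s{\left(-95 \right)} = \left(\left(-140 - 167\right) - 18150\right) + 93 = \left(-307 - 18150\right) + 93 = -18457 + 93 = -18364$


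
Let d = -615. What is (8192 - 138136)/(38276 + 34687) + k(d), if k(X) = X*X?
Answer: 27596300731/72963 ≈ 3.7822e+5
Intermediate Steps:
k(X) = X**2
(8192 - 138136)/(38276 + 34687) + k(d) = (8192 - 138136)/(38276 + 34687) + (-615)**2 = -129944/72963 + 378225 = 27596300731/72963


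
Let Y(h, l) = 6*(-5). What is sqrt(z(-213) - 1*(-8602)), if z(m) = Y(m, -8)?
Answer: 2*sqrt(2143) ≈ 92.585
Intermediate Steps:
Y(h, l) = -30
z(m) = -30
sqrt(z(-213) - 1*(-8602)) = sqrt(-30 - 1*(-8602)) = sqrt(-30 + 8602) = sqrt(8572) = 2*sqrt(2143)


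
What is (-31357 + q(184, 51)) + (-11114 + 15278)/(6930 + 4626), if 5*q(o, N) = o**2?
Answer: -118378892/4815 ≈ -24585.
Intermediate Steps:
q(o, N) = o**2/5
(-31357 + q(184, 51)) + (-11114 + 15278)/(6930 + 4626) = (-31357 + (1/5)*184**2) + (-11114 + 15278)/(6930 + 4626) = (-31357 + (1/5)*33856) + 4164/11556 = (-31357 + 33856/5) + 4164*(1/11556) = -122929/5 + 347/963 = -118378892/4815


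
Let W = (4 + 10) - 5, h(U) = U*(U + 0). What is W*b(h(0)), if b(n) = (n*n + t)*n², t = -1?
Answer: 0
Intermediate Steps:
h(U) = U² (h(U) = U*U = U²)
W = 9 (W = 14 - 5 = 9)
b(n) = n²*(-1 + n²) (b(n) = (n*n - 1)*n² = (n² - 1)*n² = (-1 + n²)*n² = n²*(-1 + n²))
W*b(h(0)) = 9*((0²)⁴ - (0²)²) = 9*(0⁴ - 1*0²) = 9*(0 - 1*0) = 9*(0 + 0) = 9*0 = 0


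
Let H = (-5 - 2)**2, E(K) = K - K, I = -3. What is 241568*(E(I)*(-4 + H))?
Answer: 0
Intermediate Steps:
E(K) = 0
H = 49 (H = (-7)**2 = 49)
241568*(E(I)*(-4 + H)) = 241568*(0*(-4 + 49)) = 241568*(0*45) = 241568*0 = 0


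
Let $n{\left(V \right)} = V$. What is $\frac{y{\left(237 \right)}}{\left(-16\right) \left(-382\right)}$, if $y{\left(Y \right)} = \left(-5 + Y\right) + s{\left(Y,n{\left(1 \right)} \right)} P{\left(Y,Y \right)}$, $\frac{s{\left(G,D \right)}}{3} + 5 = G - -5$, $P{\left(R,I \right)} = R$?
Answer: $\frac{168739}{6112} \approx 27.608$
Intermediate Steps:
$s{\left(G,D \right)} = 3 G$ ($s{\left(G,D \right)} = -15 + 3 \left(G - -5\right) = -15 + 3 \left(G + 5\right) = -15 + 3 \left(5 + G\right) = -15 + \left(15 + 3 G\right) = 3 G$)
$y{\left(Y \right)} = -5 + Y + 3 Y^{2}$ ($y{\left(Y \right)} = \left(-5 + Y\right) + 3 Y Y = \left(-5 + Y\right) + 3 Y^{2} = -5 + Y + 3 Y^{2}$)
$\frac{y{\left(237 \right)}}{\left(-16\right) \left(-382\right)} = \frac{-5 + 237 + 3 \cdot 237^{2}}{\left(-16\right) \left(-382\right)} = \frac{-5 + 237 + 3 \cdot 56169}{6112} = \left(-5 + 237 + 168507\right) \frac{1}{6112} = 168739 \cdot \frac{1}{6112} = \frac{168739}{6112}$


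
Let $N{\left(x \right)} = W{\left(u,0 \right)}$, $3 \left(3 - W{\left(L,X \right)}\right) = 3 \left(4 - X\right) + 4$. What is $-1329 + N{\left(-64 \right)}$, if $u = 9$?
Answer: $- \frac{3994}{3} \approx -1331.3$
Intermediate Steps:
$W{\left(L,X \right)} = - \frac{7}{3} + X$ ($W{\left(L,X \right)} = 3 - \frac{3 \left(4 - X\right) + 4}{3} = 3 - \frac{\left(12 - 3 X\right) + 4}{3} = 3 - \frac{16 - 3 X}{3} = 3 + \left(- \frac{16}{3} + X\right) = - \frac{7}{3} + X$)
$N{\left(x \right)} = - \frac{7}{3}$ ($N{\left(x \right)} = - \frac{7}{3} + 0 = - \frac{7}{3}$)
$-1329 + N{\left(-64 \right)} = -1329 - \frac{7}{3} = - \frac{3994}{3}$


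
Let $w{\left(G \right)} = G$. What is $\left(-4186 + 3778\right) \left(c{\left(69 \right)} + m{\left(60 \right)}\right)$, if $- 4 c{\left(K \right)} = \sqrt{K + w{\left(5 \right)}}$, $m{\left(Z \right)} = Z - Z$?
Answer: $102 \sqrt{74} \approx 877.44$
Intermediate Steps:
$m{\left(Z \right)} = 0$
$c{\left(K \right)} = - \frac{\sqrt{5 + K}}{4}$ ($c{\left(K \right)} = - \frac{\sqrt{K + 5}}{4} = - \frac{\sqrt{5 + K}}{4}$)
$\left(-4186 + 3778\right) \left(c{\left(69 \right)} + m{\left(60 \right)}\right) = \left(-4186 + 3778\right) \left(- \frac{\sqrt{5 + 69}}{4} + 0\right) = - 408 \left(- \frac{\sqrt{74}}{4} + 0\right) = - 408 \left(- \frac{\sqrt{74}}{4}\right) = 102 \sqrt{74}$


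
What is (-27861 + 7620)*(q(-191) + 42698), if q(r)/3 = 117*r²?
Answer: -260046834489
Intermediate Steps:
q(r) = 351*r² (q(r) = 3*(117*r²) = 351*r²)
(-27861 + 7620)*(q(-191) + 42698) = (-27861 + 7620)*(351*(-191)² + 42698) = -20241*(351*36481 + 42698) = -20241*(12804831 + 42698) = -20241*12847529 = -260046834489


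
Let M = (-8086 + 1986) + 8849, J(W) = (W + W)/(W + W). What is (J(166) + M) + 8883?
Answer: 11633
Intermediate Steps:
J(W) = 1 (J(W) = (2*W)/((2*W)) = (2*W)*(1/(2*W)) = 1)
M = 2749 (M = -6100 + 8849 = 2749)
(J(166) + M) + 8883 = (1 + 2749) + 8883 = 2750 + 8883 = 11633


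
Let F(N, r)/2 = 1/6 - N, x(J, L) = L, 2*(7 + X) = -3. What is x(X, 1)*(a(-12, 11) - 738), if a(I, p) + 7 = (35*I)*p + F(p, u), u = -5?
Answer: -16160/3 ≈ -5386.7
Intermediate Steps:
X = -17/2 (X = -7 + (½)*(-3) = -7 - 3/2 = -17/2 ≈ -8.5000)
F(N, r) = ⅓ - 2*N (F(N, r) = 2*(1/6 - N) = 2*(1*(⅙) - N) = 2*(⅙ - N) = ⅓ - 2*N)
a(I, p) = -20/3 - 2*p + 35*I*p (a(I, p) = -7 + ((35*I)*p + (⅓ - 2*p)) = -7 + (35*I*p + (⅓ - 2*p)) = -7 + (⅓ - 2*p + 35*I*p) = -20/3 - 2*p + 35*I*p)
x(X, 1)*(a(-12, 11) - 738) = 1*((-20/3 - 2*11 + 35*(-12)*11) - 738) = 1*((-20/3 - 22 - 4620) - 738) = 1*(-13946/3 - 738) = 1*(-16160/3) = -16160/3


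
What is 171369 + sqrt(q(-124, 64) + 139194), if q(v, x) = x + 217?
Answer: 171369 + 5*sqrt(5579) ≈ 1.7174e+5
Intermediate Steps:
q(v, x) = 217 + x
171369 + sqrt(q(-124, 64) + 139194) = 171369 + sqrt((217 + 64) + 139194) = 171369 + sqrt(281 + 139194) = 171369 + sqrt(139475) = 171369 + 5*sqrt(5579)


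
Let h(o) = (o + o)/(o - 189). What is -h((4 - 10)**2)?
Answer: 8/17 ≈ 0.47059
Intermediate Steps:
h(o) = 2*o/(-189 + o) (h(o) = (2*o)/(-189 + o) = 2*o/(-189 + o))
-h((4 - 10)**2) = -2*(4 - 10)**2/(-189 + (4 - 10)**2) = -2*(-6)**2/(-189 + (-6)**2) = -2*36/(-189 + 36) = -2*36/(-153) = -2*36*(-1)/153 = -1*(-8/17) = 8/17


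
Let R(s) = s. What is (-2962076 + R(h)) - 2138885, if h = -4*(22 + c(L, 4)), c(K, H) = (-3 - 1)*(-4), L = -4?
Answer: -5101113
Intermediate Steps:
c(K, H) = 16 (c(K, H) = -4*(-4) = 16)
h = -152 (h = -4*(22 + 16) = -4*38 = -152)
(-2962076 + R(h)) - 2138885 = (-2962076 - 152) - 2138885 = -2962228 - 2138885 = -5101113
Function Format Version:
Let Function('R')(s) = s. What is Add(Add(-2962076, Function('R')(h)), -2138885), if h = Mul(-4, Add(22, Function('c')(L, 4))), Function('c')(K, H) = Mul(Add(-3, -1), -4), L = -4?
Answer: -5101113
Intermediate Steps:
Function('c')(K, H) = 16 (Function('c')(K, H) = Mul(-4, -4) = 16)
h = -152 (h = Mul(-4, Add(22, 16)) = Mul(-4, 38) = -152)
Add(Add(-2962076, Function('R')(h)), -2138885) = Add(Add(-2962076, -152), -2138885) = Add(-2962228, -2138885) = -5101113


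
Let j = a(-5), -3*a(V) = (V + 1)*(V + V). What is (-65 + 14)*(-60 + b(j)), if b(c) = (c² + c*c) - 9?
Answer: -43843/3 ≈ -14614.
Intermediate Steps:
a(V) = -2*V*(1 + V)/3 (a(V) = -(V + 1)*(V + V)/3 = -(1 + V)*2*V/3 = -2*V*(1 + V)/3)
j = -40/3 (j = -⅔*(-5)*(1 - 5) = -⅔*(-5)*(-4) = -40/3 ≈ -13.333)
b(c) = -9 + 2*c² (b(c) = (c² + c²) - 9 = 2*c² - 9 = -9 + 2*c²)
(-65 + 14)*(-60 + b(j)) = (-65 + 14)*(-60 + (-9 + 2*(-40/3)²)) = -51*(-60 + (-9 + 2*(1600/9))) = -51*(-60 + (-9 + 3200/9)) = -51*(-60 + 3119/9) = -51*2579/9 = -43843/3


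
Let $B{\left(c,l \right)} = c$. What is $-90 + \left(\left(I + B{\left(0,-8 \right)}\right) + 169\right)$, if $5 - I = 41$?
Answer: $43$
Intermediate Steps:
$I = -36$ ($I = 5 - 41 = -36$)
$-90 + \left(\left(I + B{\left(0,-8 \right)}\right) + 169\right) = -90 + \left(\left(-36 + 0\right) + 169\right) = -90 + \left(-36 + 169\right) = -90 + 133 = 43$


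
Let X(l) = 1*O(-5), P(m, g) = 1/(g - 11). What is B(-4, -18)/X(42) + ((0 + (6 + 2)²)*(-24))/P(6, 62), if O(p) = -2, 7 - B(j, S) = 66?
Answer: -156613/2 ≈ -78307.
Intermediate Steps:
B(j, S) = -59 (B(j, S) = 7 - 1*66 = 7 - 66 = -59)
P(m, g) = 1/(-11 + g)
X(l) = -2 (X(l) = 1*(-2) = -2)
B(-4, -18)/X(42) + ((0 + (6 + 2)²)*(-24))/P(6, 62) = -59/(-2) + ((0 + (6 + 2)²)*(-24))/(1/(-11 + 62)) = -59*(-½) + ((0 + 8²)*(-24))/(1/51) = 59/2 + ((0 + 64)*(-24))/(1/51) = 59/2 + (64*(-24))*51 = 59/2 - 1536*51 = 59/2 - 78336 = -156613/2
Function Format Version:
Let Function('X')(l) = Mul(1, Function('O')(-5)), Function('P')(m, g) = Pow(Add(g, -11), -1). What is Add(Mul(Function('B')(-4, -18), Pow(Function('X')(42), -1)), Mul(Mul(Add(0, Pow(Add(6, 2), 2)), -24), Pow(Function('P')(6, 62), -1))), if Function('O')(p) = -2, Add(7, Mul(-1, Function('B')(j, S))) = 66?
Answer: Rational(-156613, 2) ≈ -78307.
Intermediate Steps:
Function('B')(j, S) = -59 (Function('B')(j, S) = Add(7, Mul(-1, 66)) = Add(7, -66) = -59)
Function('P')(m, g) = Pow(Add(-11, g), -1)
Function('X')(l) = -2 (Function('X')(l) = Mul(1, -2) = -2)
Add(Mul(Function('B')(-4, -18), Pow(Function('X')(42), -1)), Mul(Mul(Add(0, Pow(Add(6, 2), 2)), -24), Pow(Function('P')(6, 62), -1))) = Add(Mul(-59, Pow(-2, -1)), Mul(Mul(Add(0, Pow(Add(6, 2), 2)), -24), Pow(Pow(Add(-11, 62), -1), -1))) = Add(Mul(-59, Rational(-1, 2)), Mul(Mul(Add(0, Pow(8, 2)), -24), Pow(Pow(51, -1), -1))) = Add(Rational(59, 2), Mul(Mul(Add(0, 64), -24), Pow(Rational(1, 51), -1))) = Add(Rational(59, 2), Mul(Mul(64, -24), 51)) = Add(Rational(59, 2), Mul(-1536, 51)) = Add(Rational(59, 2), -78336) = Rational(-156613, 2)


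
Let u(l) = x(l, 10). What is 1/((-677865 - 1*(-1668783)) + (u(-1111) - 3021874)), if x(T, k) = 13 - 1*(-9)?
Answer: -1/2030934 ≈ -4.9238e-7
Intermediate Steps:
x(T, k) = 22 (x(T, k) = 13 + 9 = 22)
u(l) = 22
1/((-677865 - 1*(-1668783)) + (u(-1111) - 3021874)) = 1/((-677865 - 1*(-1668783)) + (22 - 3021874)) = 1/((-677865 + 1668783) - 3021852) = 1/(990918 - 3021852) = 1/(-2030934) = -1/2030934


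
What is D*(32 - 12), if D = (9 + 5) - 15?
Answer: -20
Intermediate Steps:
D = -1 (D = 14 - 15 = -1)
D*(32 - 12) = -(32 - 12) = -1*20 = -20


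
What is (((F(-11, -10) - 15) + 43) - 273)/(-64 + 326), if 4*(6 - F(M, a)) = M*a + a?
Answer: -132/131 ≈ -1.0076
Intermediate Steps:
F(M, a) = 6 - a/4 - M*a/4 (F(M, a) = 6 - (M*a + a)/4 = 6 - (a + M*a)/4 = 6 + (-a/4 - M*a/4) = 6 - a/4 - M*a/4)
(((F(-11, -10) - 15) + 43) - 273)/(-64 + 326) = ((((6 - ¼*(-10) - ¼*(-11)*(-10)) - 15) + 43) - 273)/(-64 + 326) = ((((6 + 5/2 - 55/2) - 15) + 43) - 273)/262 = (((-19 - 15) + 43) - 273)*(1/262) = ((-34 + 43) - 273)*(1/262) = (9 - 273)*(1/262) = -264*1/262 = -132/131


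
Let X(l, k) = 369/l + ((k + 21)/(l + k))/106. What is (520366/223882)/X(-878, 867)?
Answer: -4296158482/2184506949 ≈ -1.9666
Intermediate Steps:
X(l, k) = 369/l + (21 + k)/(106*(k + l)) (X(l, k) = 369/l + ((21 + k)/(k + l))*(1/106) = 369/l + (21 + k)/(106*(k + l)))
(520366/223882)/X(-878, 867) = (520366/223882)/(((1/106)*(39114*867 + 39135*(-878) + 867*(-878))/(-878*(867 - 878)))) = (520366*(1/223882))/(((1/106)*(-1/878)*(33911838 - 34360530 - 761226)/(-11))) = 8393/(3611*(((1/106)*(-1/878)*(-1/11)*(-1209918)))) = 8393/(3611*(-604959/511874)) = (8393/3611)*(-511874/604959) = -4296158482/2184506949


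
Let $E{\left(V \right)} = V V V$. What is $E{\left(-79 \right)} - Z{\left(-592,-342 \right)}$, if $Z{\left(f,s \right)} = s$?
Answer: $-492697$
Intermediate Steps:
$E{\left(V \right)} = V^{3}$ ($E{\left(V \right)} = V^{2} V = V^{3}$)
$E{\left(-79 \right)} - Z{\left(-592,-342 \right)} = \left(-79\right)^{3} - -342 = -493039 + 342 = -492697$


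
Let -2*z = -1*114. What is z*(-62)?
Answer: -3534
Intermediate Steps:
z = 57 (z = -(-1)*114/2 = -½*(-114) = 57)
z*(-62) = 57*(-62) = -3534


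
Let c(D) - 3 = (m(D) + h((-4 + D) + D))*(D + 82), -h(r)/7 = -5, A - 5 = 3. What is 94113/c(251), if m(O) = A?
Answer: 31371/4774 ≈ 6.5712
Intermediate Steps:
A = 8 (A = 5 + 3 = 8)
m(O) = 8
h(r) = 35 (h(r) = -7*(-5) = 35)
c(D) = 3529 + 43*D (c(D) = 3 + (8 + 35)*(D + 82) = 3 + 43*(82 + D) = 3 + (3526 + 43*D) = 3529 + 43*D)
94113/c(251) = 94113/(3529 + 43*251) = 94113/(3529 + 10793) = 94113/14322 = 94113*(1/14322) = 31371/4774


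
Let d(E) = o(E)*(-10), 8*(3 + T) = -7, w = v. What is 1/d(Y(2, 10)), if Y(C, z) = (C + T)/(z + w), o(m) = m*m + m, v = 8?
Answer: 1152/1075 ≈ 1.0716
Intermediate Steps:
w = 8
o(m) = m + m**2 (o(m) = m**2 + m = m + m**2)
T = -31/8 (T = -3 + (1/8)*(-7) = -3 - 7/8 = -31/8 ≈ -3.8750)
Y(C, z) = (-31/8 + C)/(8 + z) (Y(C, z) = (C - 31/8)/(z + 8) = (-31/8 + C)/(8 + z))
d(E) = -10*E*(1 + E) (d(E) = (E*(1 + E))*(-10) = -10*E*(1 + E))
1/d(Y(2, 10)) = 1/(-10*(-31/8 + 2)/(8 + 10)*(1 + (-31/8 + 2)/(8 + 10))) = 1/(-10*-15/8/18*(1 - 15/8/18)) = 1/(-10*(1/18)*(-15/8)*(1 + (1/18)*(-15/8))) = 1/(-10*(-5/48)*(1 - 5/48)) = 1/(-10*(-5/48)*43/48) = 1/(1075/1152) = 1152/1075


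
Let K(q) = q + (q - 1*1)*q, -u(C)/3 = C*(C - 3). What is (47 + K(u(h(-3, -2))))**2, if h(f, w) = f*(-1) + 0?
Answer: 2209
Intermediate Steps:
h(f, w) = -f (h(f, w) = -f + 0 = -f)
u(C) = -3*C*(-3 + C) (u(C) = -3*C*(C - 3) = -3*C*(-3 + C))
K(q) = q + q*(-1 + q) (K(q) = q + (q - 1)*q = q + (-1 + q)*q = q + q*(-1 + q))
(47 + K(u(h(-3, -2))))**2 = (47 + (3*(-1*(-3))*(3 - (-1)*(-3)))**2)**2 = (47 + (3*3*(3 - 1*3))**2)**2 = (47 + (3*3*(3 - 3))**2)**2 = (47 + (3*3*0)**2)**2 = (47 + 0**2)**2 = (47 + 0)**2 = 47**2 = 2209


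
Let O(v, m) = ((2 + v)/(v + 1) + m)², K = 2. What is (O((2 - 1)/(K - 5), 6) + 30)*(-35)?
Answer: -14315/4 ≈ -3578.8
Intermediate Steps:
O(v, m) = (m + (2 + v)/(1 + v))² (O(v, m) = ((2 + v)/(1 + v) + m)² = (m + (2 + v)/(1 + v))²)
(O((2 - 1)/(K - 5), 6) + 30)*(-35) = ((2 + 6 + (2 - 1)/(2 - 5) + 6*((2 - 1)/(2 - 5)))²/(1 + (2 - 1)/(2 - 5))² + 30)*(-35) = ((2 + 6 + 1/(-3) + 6*(1/(-3)))²/(1 + 1/(-3))² + 30)*(-35) = ((2 + 6 + 1*(-⅓) + 6*(1*(-⅓)))²/(1 + 1*(-⅓))² + 30)*(-35) = ((2 + 6 - ⅓ + 6*(-⅓))²/(1 - ⅓)² + 30)*(-35) = ((2 + 6 - ⅓ - 2)²/(⅔)² + 30)*(-35) = (9*(17/3)²/4 + 30)*(-35) = ((9/4)*(289/9) + 30)*(-35) = (289/4 + 30)*(-35) = (409/4)*(-35) = -14315/4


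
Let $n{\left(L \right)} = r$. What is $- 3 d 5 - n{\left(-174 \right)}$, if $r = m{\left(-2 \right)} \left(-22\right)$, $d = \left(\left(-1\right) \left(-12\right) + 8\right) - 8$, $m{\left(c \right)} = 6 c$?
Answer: $-444$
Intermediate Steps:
$d = 12$ ($d = \left(12 + 8\right) - 8 = 20 - 8 = 12$)
$r = 264$ ($r = 6 \left(-2\right) \left(-22\right) = \left(-12\right) \left(-22\right) = 264$)
$n{\left(L \right)} = 264$
$- 3 d 5 - n{\left(-174 \right)} = \left(-3\right) 12 \cdot 5 - 264 = \left(-36\right) 5 - 264 = -180 - 264 = -444$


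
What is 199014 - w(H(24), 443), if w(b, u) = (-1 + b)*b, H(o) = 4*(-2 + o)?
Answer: 191358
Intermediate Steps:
H(o) = -8 + 4*o
w(b, u) = b*(-1 + b)
199014 - w(H(24), 443) = 199014 - (-8 + 4*24)*(-1 + (-8 + 4*24)) = 199014 - (-8 + 96)*(-1 + (-8 + 96)) = 199014 - 88*(-1 + 88) = 199014 - 88*87 = 199014 - 1*7656 = 199014 - 7656 = 191358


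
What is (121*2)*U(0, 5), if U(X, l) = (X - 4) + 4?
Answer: 0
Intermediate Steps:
U(X, l) = X (U(X, l) = (-4 + X) + 4 = X)
(121*2)*U(0, 5) = (121*2)*0 = 242*0 = 0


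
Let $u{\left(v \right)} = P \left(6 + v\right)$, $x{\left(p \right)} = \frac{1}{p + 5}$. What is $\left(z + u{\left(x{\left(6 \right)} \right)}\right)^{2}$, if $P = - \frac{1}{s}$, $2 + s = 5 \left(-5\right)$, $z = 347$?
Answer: $\frac{10634971876}{88209} \approx 1.2057 \cdot 10^{5}$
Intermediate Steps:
$x{\left(p \right)} = \frac{1}{5 + p}$
$s = -27$ ($s = -2 + 5 \left(-5\right) = -2 - 25 = -27$)
$P = \frac{1}{27}$ ($P = - \frac{1}{-27} = \left(-1\right) \left(- \frac{1}{27}\right) = \frac{1}{27} \approx 0.037037$)
$u{\left(v \right)} = \frac{2}{9} + \frac{v}{27}$ ($u{\left(v \right)} = \frac{6 + v}{27} = \frac{2}{9} + \frac{v}{27}$)
$\left(z + u{\left(x{\left(6 \right)} \right)}\right)^{2} = \left(347 + \left(\frac{2}{9} + \frac{1}{27 \left(5 + 6\right)}\right)\right)^{2} = \left(347 + \left(\frac{2}{9} + \frac{1}{27 \cdot 11}\right)\right)^{2} = \left(347 + \left(\frac{2}{9} + \frac{1}{27} \cdot \frac{1}{11}\right)\right)^{2} = \left(347 + \left(\frac{2}{9} + \frac{1}{297}\right)\right)^{2} = \left(347 + \frac{67}{297}\right)^{2} = \left(\frac{103126}{297}\right)^{2} = \frac{10634971876}{88209}$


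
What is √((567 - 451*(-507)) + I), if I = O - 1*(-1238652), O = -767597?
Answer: √700279 ≈ 836.83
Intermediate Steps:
I = 471055 (I = -767597 - 1*(-1238652) = -767597 + 1238652 = 471055)
√((567 - 451*(-507)) + I) = √((567 - 451*(-507)) + 471055) = √((567 + 228657) + 471055) = √(229224 + 471055) = √700279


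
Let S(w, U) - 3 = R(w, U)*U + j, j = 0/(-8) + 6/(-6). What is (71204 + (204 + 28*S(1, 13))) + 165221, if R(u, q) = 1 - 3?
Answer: 235957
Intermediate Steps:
j = -1 (j = 0*(-⅛) + 6*(-⅙) = 0 - 1 = -1)
R(u, q) = -2
S(w, U) = 2 - 2*U (S(w, U) = 3 + (-2*U - 1) = 3 + (-1 - 2*U) = 2 - 2*U)
(71204 + (204 + 28*S(1, 13))) + 165221 = (71204 + (204 + 28*(2 - 2*13))) + 165221 = (71204 + (204 + 28*(2 - 26))) + 165221 = (71204 + (204 + 28*(-24))) + 165221 = (71204 + (204 - 672)) + 165221 = (71204 - 468) + 165221 = 70736 + 165221 = 235957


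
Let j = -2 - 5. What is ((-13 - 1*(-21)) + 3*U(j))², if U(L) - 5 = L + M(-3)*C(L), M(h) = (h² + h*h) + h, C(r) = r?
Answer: 97969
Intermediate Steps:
j = -7
M(h) = h + 2*h² (M(h) = (h² + h²) + h = 2*h² + h = h + 2*h²)
U(L) = 5 + 16*L (U(L) = 5 + (L + (-3*(1 + 2*(-3)))*L) = 5 + (L + (-3*(1 - 6))*L) = 5 + (L + (-3*(-5))*L) = 5 + (L + 15*L) = 5 + 16*L)
((-13 - 1*(-21)) + 3*U(j))² = ((-13 - 1*(-21)) + 3*(5 + 16*(-7)))² = ((-13 + 21) + 3*(5 - 112))² = (8 + 3*(-107))² = (8 - 321)² = (-313)² = 97969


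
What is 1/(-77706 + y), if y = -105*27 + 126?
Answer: -1/80415 ≈ -1.2435e-5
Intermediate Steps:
y = -2709 (y = -2835 + 126 = -2709)
1/(-77706 + y) = 1/(-77706 - 2709) = 1/(-80415) = -1/80415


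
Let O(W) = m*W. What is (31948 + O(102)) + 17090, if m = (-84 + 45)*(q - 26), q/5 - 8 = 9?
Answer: -185664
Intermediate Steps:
q = 85 (q = 40 + 5*9 = 40 + 45 = 85)
m = -2301 (m = (-84 + 45)*(85 - 26) = -39*59 = -2301)
O(W) = -2301*W
(31948 + O(102)) + 17090 = (31948 - 2301*102) + 17090 = (31948 - 234702) + 17090 = -202754 + 17090 = -185664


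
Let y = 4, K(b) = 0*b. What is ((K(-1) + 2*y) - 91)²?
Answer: 6889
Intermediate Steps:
K(b) = 0
((K(-1) + 2*y) - 91)² = ((0 + 2*4) - 91)² = ((0 + 8) - 91)² = (8 - 91)² = (-83)² = 6889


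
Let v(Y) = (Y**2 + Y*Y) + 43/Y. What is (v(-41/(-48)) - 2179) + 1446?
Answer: -32174407/47232 ≈ -681.20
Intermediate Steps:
v(Y) = 2*Y**2 + 43/Y (v(Y) = (Y**2 + Y**2) + 43/Y = 2*Y**2 + 43/Y)
(v(-41/(-48)) - 2179) + 1446 = ((43 + 2*(-41/(-48))**3)/((-41/(-48))) - 2179) + 1446 = ((43 + 2*(-41*(-1/48))**3)/((-41*(-1/48))) - 2179) + 1446 = ((43 + 2*(41/48)**3)/(41/48) - 2179) + 1446 = (48*(43 + 2*(68921/110592))/41 - 2179) + 1446 = (48*(43 + 68921/55296)/41 - 2179) + 1446 = ((48/41)*(2446649/55296) - 2179) + 1446 = (2446649/47232 - 2179) + 1446 = -100471879/47232 + 1446 = -32174407/47232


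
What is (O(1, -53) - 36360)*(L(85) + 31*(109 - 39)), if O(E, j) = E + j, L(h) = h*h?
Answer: -342090740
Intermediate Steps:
L(h) = h²
(O(1, -53) - 36360)*(L(85) + 31*(109 - 39)) = ((1 - 53) - 36360)*(85² + 31*(109 - 39)) = (-52 - 36360)*(7225 + 31*70) = -36412*(7225 + 2170) = -36412*9395 = -342090740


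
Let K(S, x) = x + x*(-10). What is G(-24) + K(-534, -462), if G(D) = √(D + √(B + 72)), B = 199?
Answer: 4158 + √(-24 + √271) ≈ 4158.0 + 2.7455*I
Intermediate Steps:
K(S, x) = -9*x (K(S, x) = x - 10*x = -9*x)
G(D) = √(D + √271) (G(D) = √(D + √(199 + 72)) = √(D + √271))
G(-24) + K(-534, -462) = √(-24 + √271) - 9*(-462) = √(-24 + √271) + 4158 = 4158 + √(-24 + √271)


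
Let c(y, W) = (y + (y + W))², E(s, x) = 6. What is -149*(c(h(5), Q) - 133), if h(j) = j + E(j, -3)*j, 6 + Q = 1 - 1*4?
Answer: -534612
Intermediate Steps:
Q = -9 (Q = -6 + (1 - 1*4) = -6 + (1 - 4) = -6 - 3 = -9)
h(j) = 7*j (h(j) = j + 6*j = 7*j)
c(y, W) = (W + 2*y)² (c(y, W) = (y + (W + y))² = (W + 2*y)²)
-149*(c(h(5), Q) - 133) = -149*((-9 + 2*(7*5))² - 133) = -149*((-9 + 2*35)² - 133) = -149*((-9 + 70)² - 133) = -149*(61² - 133) = -149*(3721 - 133) = -149*3588 = -534612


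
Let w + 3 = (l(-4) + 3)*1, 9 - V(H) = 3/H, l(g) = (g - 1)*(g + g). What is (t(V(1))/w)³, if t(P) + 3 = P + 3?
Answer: 27/8000 ≈ 0.0033750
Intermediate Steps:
l(g) = 2*g*(-1 + g) (l(g) = (-1 + g)*(2*g) = 2*g*(-1 + g))
V(H) = 9 - 3/H
t(P) = P (t(P) = -3 + (P + 3) = -3 + (3 + P) = P)
w = 40 (w = -3 + (2*(-4)*(-1 - 4) + 3)*1 = -3 + (2*(-4)*(-5) + 3)*1 = -3 + (40 + 3)*1 = -3 + 43*1 = -3 + 43 = 40)
(t(V(1))/w)³ = ((9 - 3/1)/40)³ = ((9 - 3*1)*(1/40))³ = ((9 - 3)*(1/40))³ = (6*(1/40))³ = (3/20)³ = 27/8000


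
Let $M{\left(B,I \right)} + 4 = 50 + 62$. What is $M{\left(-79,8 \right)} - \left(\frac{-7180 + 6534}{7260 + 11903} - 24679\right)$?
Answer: $\frac{474993927}{19163} \approx 24787.0$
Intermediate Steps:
$M{\left(B,I \right)} = 108$ ($M{\left(B,I \right)} = -4 + \left(50 + 62\right) = -4 + 112 = 108$)
$M{\left(-79,8 \right)} - \left(\frac{-7180 + 6534}{7260 + 11903} - 24679\right) = 108 - \left(\frac{-7180 + 6534}{7260 + 11903} - 24679\right) = 108 - \left(- \frac{646}{19163} - 24679\right) = 108 - - \frac{472924323}{19163} = 108 + \frac{472924323}{19163} = \frac{474993927}{19163}$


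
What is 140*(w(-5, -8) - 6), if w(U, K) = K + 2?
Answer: -1680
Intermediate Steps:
w(U, K) = 2 + K
140*(w(-5, -8) - 6) = 140*((2 - 8) - 6) = 140*(-6 - 6) = 140*(-12) = -1680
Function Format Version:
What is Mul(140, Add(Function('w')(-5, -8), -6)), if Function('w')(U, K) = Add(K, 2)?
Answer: -1680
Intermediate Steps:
Function('w')(U, K) = Add(2, K)
Mul(140, Add(Function('w')(-5, -8), -6)) = Mul(140, Add(Add(2, -8), -6)) = Mul(140, Add(-6, -6)) = Mul(140, -12) = -1680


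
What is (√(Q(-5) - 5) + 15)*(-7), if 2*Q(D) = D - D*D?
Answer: -105 - 14*I*√5 ≈ -105.0 - 31.305*I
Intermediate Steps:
Q(D) = D/2 - D²/2 (Q(D) = (D - D*D)/2 = (D - D²)/2 = D/2 - D²/2)
(√(Q(-5) - 5) + 15)*(-7) = (√((½)*(-5)*(1 - 1*(-5)) - 5) + 15)*(-7) = (√((½)*(-5)*(1 + 5) - 5) + 15)*(-7) = (√((½)*(-5)*6 - 5) + 15)*(-7) = (√(-15 - 5) + 15)*(-7) = (√(-20) + 15)*(-7) = (2*I*√5 + 15)*(-7) = (15 + 2*I*√5)*(-7) = -105 - 14*I*√5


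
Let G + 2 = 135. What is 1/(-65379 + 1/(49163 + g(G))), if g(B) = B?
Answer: -49296/3222923183 ≈ -1.5295e-5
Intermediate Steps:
G = 133 (G = -2 + 135 = 133)
1/(-65379 + 1/(49163 + g(G))) = 1/(-65379 + 1/(49163 + 133)) = 1/(-65379 + 1/49296) = 1/(-3222923183/49296) = -49296/3222923183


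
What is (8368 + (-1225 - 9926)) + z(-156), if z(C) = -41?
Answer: -2824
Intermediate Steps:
(8368 + (-1225 - 9926)) + z(-156) = (8368 + (-1225 - 9926)) - 41 = (8368 - 11151) - 41 = -2783 - 41 = -2824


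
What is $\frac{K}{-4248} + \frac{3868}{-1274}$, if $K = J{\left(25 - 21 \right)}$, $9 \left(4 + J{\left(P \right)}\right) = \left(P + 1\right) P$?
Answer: $- \frac{9241312}{3044223} \approx -3.0357$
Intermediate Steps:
$J{\left(P \right)} = -4 + \frac{P \left(1 + P\right)}{9}$ ($J{\left(P \right)} = -4 + \frac{\left(P + 1\right) P}{9} = -4 + \frac{\left(1 + P\right) P}{9} = -4 + \frac{P \left(1 + P\right)}{9}$)
$K = - \frac{16}{9}$ ($K = -4 + \frac{25 - 21}{9} + \frac{\left(25 - 21\right)^{2}}{9} = -4 + \frac{1}{9} \cdot 4 + \frac{4^{2}}{9} = -4 + \frac{4}{9} + \frac{1}{9} \cdot 16 = -4 + \frac{4}{9} + \frac{16}{9} = - \frac{16}{9} \approx -1.7778$)
$\frac{K}{-4248} + \frac{3868}{-1274} = - \frac{16}{9 \left(-4248\right)} + \frac{3868}{-1274} = \left(- \frac{16}{9}\right) \left(- \frac{1}{4248}\right) + 3868 \left(- \frac{1}{1274}\right) = \frac{2}{4779} - \frac{1934}{637} = - \frac{9241312}{3044223}$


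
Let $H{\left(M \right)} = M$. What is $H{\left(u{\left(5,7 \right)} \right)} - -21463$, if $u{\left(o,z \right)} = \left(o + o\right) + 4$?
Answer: $21477$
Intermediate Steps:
$u{\left(o,z \right)} = 4 + 2 o$ ($u{\left(o,z \right)} = 2 o + 4 = 4 + 2 o$)
$H{\left(u{\left(5,7 \right)} \right)} - -21463 = \left(4 + 2 \cdot 5\right) - -21463 = \left(4 + 10\right) + 21463 = 14 + 21463 = 21477$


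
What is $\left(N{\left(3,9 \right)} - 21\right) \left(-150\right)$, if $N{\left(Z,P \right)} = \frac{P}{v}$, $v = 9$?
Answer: $3000$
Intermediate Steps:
$N{\left(Z,P \right)} = \frac{P}{9}$
$\left(N{\left(3,9 \right)} - 21\right) \left(-150\right) = \left(\frac{1}{9} \cdot 9 - 21\right) \left(-150\right) = \left(1 - 21\right) \left(-150\right) = \left(-20\right) \left(-150\right) = 3000$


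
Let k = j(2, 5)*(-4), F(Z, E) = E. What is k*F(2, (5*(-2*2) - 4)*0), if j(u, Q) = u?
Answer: 0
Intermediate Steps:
k = -8 (k = 2*(-4) = -8)
k*F(2, (5*(-2*2) - 4)*0) = -8*(5*(-2*2) - 4)*0 = -8*(5*(-4) - 4)*0 = -8*(-20 - 4)*0 = -(-192)*0 = -8*0 = 0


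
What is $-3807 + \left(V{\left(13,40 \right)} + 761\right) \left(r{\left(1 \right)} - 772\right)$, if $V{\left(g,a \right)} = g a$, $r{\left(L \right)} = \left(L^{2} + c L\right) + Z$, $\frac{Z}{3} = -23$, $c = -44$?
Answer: $-1136211$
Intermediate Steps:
$Z = -69$ ($Z = 3 \left(-23\right) = -69$)
$r{\left(L \right)} = -69 + L^{2} - 44 L$ ($r{\left(L \right)} = \left(L^{2} - 44 L\right) - 69 = -69 + L^{2} - 44 L$)
$V{\left(g,a \right)} = a g$
$-3807 + \left(V{\left(13,40 \right)} + 761\right) \left(r{\left(1 \right)} - 772\right) = -3807 + \left(40 \cdot 13 + 761\right) \left(\left(-69 + 1^{2} - 44\right) - 772\right) = -3807 + \left(520 + 761\right) \left(\left(-69 + 1 - 44\right) - 772\right) = -3807 + 1281 \left(-112 - 772\right) = -3807 + 1281 \left(-884\right) = -3807 - 1132404 = -1136211$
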